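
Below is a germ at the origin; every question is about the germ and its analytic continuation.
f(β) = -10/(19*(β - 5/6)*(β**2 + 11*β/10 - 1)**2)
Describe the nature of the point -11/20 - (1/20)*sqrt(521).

The denominator factor β**2 + 11*β/10 - 1 vanishes at -11/20 - (1/20)*sqrt(521) and appears to the power 2; the numerator there equals -10/19, nonzero, and no other factor vanishes.
Hence a pole whose order is the multiplicity, 2.

The point is a pole of order 2.


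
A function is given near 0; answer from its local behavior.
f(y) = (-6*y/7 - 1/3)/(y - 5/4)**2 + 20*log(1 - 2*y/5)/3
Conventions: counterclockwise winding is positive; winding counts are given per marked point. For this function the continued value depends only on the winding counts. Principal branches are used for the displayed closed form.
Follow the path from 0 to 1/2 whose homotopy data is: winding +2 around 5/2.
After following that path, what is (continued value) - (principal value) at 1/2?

The rational part is single-valued and drops out of the difference; each branch term changes only by its own monodromy.
(20/3)*log(1 - y/(5/2)): each positive loop around 5/2 adds 2*pi*i to the log, so winding +2 contributes (20/3)*(2)*2*pi*i = (80/3)*pi*i.
Summing the contributions at y = 1/2 gives (80/3)*pi*i.

Continued minus principal equals (80/3)*pi*i.


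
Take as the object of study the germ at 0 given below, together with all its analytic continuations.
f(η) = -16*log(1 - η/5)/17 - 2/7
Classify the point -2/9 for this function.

There is no denominator, hence no pole anywhere.
Branch term log(1 - η/(5)): argument at -2/9 is 47/45, nonzero, so -2/9 is not its branch point (a point on a principal cut is still regular for the continued germ).
So the germ continues analytically to -2/9.

The point is a regular point.


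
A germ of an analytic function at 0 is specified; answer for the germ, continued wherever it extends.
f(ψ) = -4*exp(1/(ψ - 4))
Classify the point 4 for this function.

The point is an essential singularity.

The exponent 1/(ψ - (4)) has a pole at 4, so exp(1/(ψ - (4))) takes every nonzero value near it: an essential singularity (not a pole of any order).


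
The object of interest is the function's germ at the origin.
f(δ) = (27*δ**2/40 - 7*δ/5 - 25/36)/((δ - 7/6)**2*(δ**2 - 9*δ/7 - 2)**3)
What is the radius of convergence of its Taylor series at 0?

Denominator factor (δ - 7/6)^2: pole of order 2 at 7/6, modulus 7/6.
Denominator factor (δ**2 - 9*δ/7 - 2)^3: discriminant 473/49, real irrational roots 9/14 + (1/14)*sqrt(473) and 9/14 - (1/14)*sqrt(473); poles of order 3, moduli 9/14 + (1/14)*sqrt(473) and -9/14 + (1/14)*sqrt(473).
The radius of convergence is the smallest modulus among the singular points: -9/14 + (1/14)*sqrt(473).

The radius of convergence is -9/14 + (1/14)*sqrt(473).


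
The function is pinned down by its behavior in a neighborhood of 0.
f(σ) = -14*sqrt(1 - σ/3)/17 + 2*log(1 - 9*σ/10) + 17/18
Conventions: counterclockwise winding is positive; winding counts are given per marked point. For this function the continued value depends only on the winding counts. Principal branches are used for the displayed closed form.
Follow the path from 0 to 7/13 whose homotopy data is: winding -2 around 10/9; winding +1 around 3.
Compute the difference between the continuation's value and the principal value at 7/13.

The rational part is single-valued and drops out of the difference; each branch term changes only by its own monodromy.
(2)*log(1 - σ/(10/9)): each positive loop around 10/9 adds 2*pi*i to the log, so winding -2 contributes (2)*(-2)*2*pi*i = -(8)*pi*i.
(-14/17)*sqrt(1 - σ/(3)): winding +1 is odd, the square root flips sign, contributing -2*(-14/17)*sqrt(1 - (7/13)/(3)) = -2*(-14/17)*sqrt(32/39) = (112/663)*sqrt(78).
Summing the contributions at σ = 7/13 gives ((112/663)*sqrt(78)) - ((8)*pi)*i.

Continued minus principal equals ((112/663)*sqrt(78)) - ((8)*pi)*i.


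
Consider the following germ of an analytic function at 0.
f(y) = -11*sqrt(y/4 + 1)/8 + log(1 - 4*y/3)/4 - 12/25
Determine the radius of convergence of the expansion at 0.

The radius of convergence is 3/4.

Branch term (1/4)*log(1 - y/(3/4)): its argument vanishes at y = 3/4, a logarithmic branch point, modulus 3/4.
Branch term (-11/8)*sqrt(1 - y/(-4)): its argument vanishes at y = -4, a square-root branch point, modulus 4.
The radius of convergence is the smallest modulus among the singular points: 3/4.


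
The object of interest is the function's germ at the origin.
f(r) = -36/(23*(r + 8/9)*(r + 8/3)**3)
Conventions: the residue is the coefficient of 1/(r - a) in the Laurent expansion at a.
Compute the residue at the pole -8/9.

The residue is -6561/23552.

At the order-1 pole -8/9 set g(r) = (r - (-8/9))*f(r) = -36/(23*(r + 8/3)**3).
Simple pole: residue = g(a) at a = -8/9, which is -6561/23552.


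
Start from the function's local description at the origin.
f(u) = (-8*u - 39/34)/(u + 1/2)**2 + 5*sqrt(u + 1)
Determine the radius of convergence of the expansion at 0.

Denominator factor (u + 1/2)^2: pole of order 2 at -1/2, modulus 1/2.
Branch term (5)*sqrt(1 - u/(-1)): its argument vanishes at u = -1, a square-root branch point, modulus 1.
The radius of convergence is the smallest modulus among the singular points: 1/2.

The radius of convergence is 1/2.


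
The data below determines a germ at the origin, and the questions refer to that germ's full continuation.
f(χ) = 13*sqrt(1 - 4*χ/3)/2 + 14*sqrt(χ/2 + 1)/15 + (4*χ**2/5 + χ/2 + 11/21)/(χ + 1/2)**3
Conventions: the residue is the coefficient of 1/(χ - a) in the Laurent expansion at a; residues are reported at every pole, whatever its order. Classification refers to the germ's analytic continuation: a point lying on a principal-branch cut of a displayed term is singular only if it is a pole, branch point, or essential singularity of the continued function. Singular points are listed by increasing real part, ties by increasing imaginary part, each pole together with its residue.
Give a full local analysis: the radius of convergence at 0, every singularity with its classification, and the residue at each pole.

Denominator factor (χ + 1/2)^3: pole of order 3 at -1/2, modulus 1/2.
Branch term (14/15)*sqrt(1 - χ/(-2)): its argument vanishes at χ = -2, a square-root branch point, modulus 2.
Branch term (13/2)*sqrt(1 - χ/(3/4)): its argument vanishes at χ = 3/4, a square-root branch point, modulus 3/4.
The radius of convergence is the smallest modulus among the singular points: 1/2.
The branch terms are analytic at -1/2 and contribute nothing to the residue; only the rational part matters.
At the order-3 pole -1/2 set g(χ) = (χ - (-1/2))^3*(rational part) = 4*χ**2/5 + χ/2 + 11/21.
Order-3 pole: residue = g''(a)/2; g''(-1/2) = 8/5, so the residue is 4/5.
List the singular points by increasing real part (a conjugate pair: the negative imaginary part first).

Radius of convergence at 0: 1/2.
At -2: an algebraic (square-root) branch point.
At -1/2: a pole of order 3; residue 4/5.
At 3/4: an algebraic (square-root) branch point.


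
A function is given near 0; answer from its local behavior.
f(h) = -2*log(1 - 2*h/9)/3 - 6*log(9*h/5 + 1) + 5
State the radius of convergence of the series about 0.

Branch term (-2/3)*log(1 - h/(9/2)): its argument vanishes at h = 9/2, a logarithmic branch point, modulus 9/2.
Branch term (-6)*log(1 - h/(-5/9)): its argument vanishes at h = -5/9, a logarithmic branch point, modulus 5/9.
The radius of convergence is the smallest modulus among the singular points: 5/9.

The radius of convergence is 5/9.


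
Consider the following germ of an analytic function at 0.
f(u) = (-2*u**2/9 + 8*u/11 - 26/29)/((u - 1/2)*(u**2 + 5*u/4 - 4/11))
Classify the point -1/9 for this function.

The point is a regular point.

Denominator factors: u**2 + 5*u/4 - 4/11 = -1747/3564 at u = -1/9; u - 1/2 = -11/18 at u = -1/9 — none vanishes.
So the germ continues analytically to -1/9.


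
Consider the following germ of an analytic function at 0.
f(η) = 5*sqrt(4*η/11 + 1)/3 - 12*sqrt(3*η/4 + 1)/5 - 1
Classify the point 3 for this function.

There is no denominator, hence no pole anywhere.
Branch term sqrt(1 - η/(-11/4)): argument at 3 is 23/11, nonzero, so 3 is not its branch point (a point on a principal cut is still regular for the continued germ).
Branch term sqrt(1 - η/(-4/3)): argument at 3 is 13/4, nonzero, so 3 is not its branch point (a point on a principal cut is still regular for the continued germ).
So the germ continues analytically to 3.

The point is a regular point.


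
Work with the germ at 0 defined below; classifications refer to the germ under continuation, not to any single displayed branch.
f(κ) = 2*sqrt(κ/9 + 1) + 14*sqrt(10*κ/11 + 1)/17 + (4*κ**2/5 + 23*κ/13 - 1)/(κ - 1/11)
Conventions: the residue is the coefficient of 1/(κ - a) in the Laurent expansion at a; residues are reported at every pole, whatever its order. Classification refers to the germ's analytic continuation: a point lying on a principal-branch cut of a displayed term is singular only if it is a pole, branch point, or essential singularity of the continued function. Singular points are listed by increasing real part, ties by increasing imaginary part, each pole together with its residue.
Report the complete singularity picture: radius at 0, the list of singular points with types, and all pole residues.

Radius of convergence at 0: 1/11.
At -9: an algebraic (square-root) branch point.
At -11/10: an algebraic (square-root) branch point.
At 1/11: a pole of order 1; residue -6548/7865.

Denominator factor (κ - 1/11): pole of order 1 at 1/11, modulus 1/11.
Branch term (14/17)*sqrt(1 - κ/(-11/10)): its argument vanishes at κ = -11/10, a square-root branch point, modulus 11/10.
Branch term (2)*sqrt(1 - κ/(-9)): its argument vanishes at κ = -9, a square-root branch point, modulus 9.
The radius of convergence is the smallest modulus among the singular points: 1/11.
The branch terms are analytic at 1/11 and contribute nothing to the residue; only the rational part matters.
At the order-1 pole 1/11 set g(κ) = (κ - (1/11))*(rational part) = 4*κ**2/5 + 23*κ/13 - 1.
Simple pole: residue = g(a) at a = 1/11, which is -6548/7865.
List the singular points by increasing real part (a conjugate pair: the negative imaginary part first).


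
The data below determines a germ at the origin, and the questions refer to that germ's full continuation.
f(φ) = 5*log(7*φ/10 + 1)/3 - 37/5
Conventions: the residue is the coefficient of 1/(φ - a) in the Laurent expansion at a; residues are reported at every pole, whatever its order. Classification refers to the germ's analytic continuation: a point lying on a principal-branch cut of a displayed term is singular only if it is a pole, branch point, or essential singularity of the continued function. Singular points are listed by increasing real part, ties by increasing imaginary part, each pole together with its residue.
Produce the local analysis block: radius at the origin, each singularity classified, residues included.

Branch term (5/3)*log(1 - φ/(-10/7)): its argument vanishes at φ = -10/7, a logarithmic branch point, modulus 10/7.
The radius of convergence is the smallest modulus among the singular points: 10/7.

Radius of convergence at 0: 10/7.
At -10/7: a logarithmic branch point.


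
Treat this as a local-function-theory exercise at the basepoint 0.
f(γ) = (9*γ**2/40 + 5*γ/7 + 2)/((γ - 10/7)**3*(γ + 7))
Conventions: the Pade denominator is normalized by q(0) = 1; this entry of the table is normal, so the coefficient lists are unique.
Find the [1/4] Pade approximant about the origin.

The Pade approximant has numerator coefficients [-49/500, -266630791/2116981250]; denominator coefficients [1, -61000159/59275475, -738582849/677434000, 12707480933/6774340000, -207894497503/270973600000].

Taylor coefficients needed (expand at 0): a_0 = -49/500, a_1 = -567/2500, a_2 = -68049/200000, a_3 = -1158041/2800000, a_4 = -5467503/12250000, a_5 = -15297640233/34300000000.
Write the denominator as Q(γ) = 1 + q1*γ + q2*γ^2 + q3*γ^3 + q4*γ^4. Requiring Q*f - P = O(γ^6) with deg P <= 1 kills the coefficients of γ^2..γ^5 in Q*f:
  γ^2: a_2 + q1*a_1 + q2*a_0 = 0, i.e. -68049/200000 + (-567/2500)*q1 + (-49/500)*q2 = 0.
  γ^3: a_3 + q1*a_2 + q2*a_1 + q3*a_0 = 0, i.e. -1158041/2800000 + (-68049/200000)*q1 + (-567/2500)*q2 + (-49/500)*q3 = 0.
  γ^4: a_4 + q1*a_3 + q2*a_2 + q3*a_1 + q4*a_0 = 0, i.e. -5467503/12250000 + (-1158041/2800000)*q1 + (-68049/200000)*q2 + (-567/2500)*q3 + (-49/500)*q4 = 0.
  γ^5: a_5 + q1*a_4 + q2*a_3 + q3*a_2 + q4*a_1 = 0, i.e. -15297640233/34300000000 + (-5467503/12250000)*q1 + (-1158041/2800000)*q2 + (-68049/200000)*q3 + (-567/2500)*q4 = 0.
Solving this linear system: q1 = -61000159/59275475, q2 = -738582849/677434000, q3 = 12707480933/6774340000, q4 = -207894497503/270973600000.
The numerator is Q*f truncated at degree 1: P0 = a_0 = -49/500; P1 = a_1 + q1*a_0 = -266630791/2116981250.


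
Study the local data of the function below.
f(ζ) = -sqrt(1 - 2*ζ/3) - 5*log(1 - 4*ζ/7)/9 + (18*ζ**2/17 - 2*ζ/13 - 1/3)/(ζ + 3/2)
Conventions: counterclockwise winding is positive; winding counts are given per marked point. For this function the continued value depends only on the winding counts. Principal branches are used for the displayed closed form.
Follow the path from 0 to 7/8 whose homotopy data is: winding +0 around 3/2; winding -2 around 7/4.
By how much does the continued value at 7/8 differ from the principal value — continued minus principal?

The rational part is single-valued and drops out of the difference; each branch term changes only by its own monodromy.
(-1)*sqrt(1 - ζ/(3/2)): winding +0 is even, the square root returns to the same sheet, contribution 0.
(-5/9)*log(1 - ζ/(7/4)): each positive loop around 7/4 adds 2*pi*i to the log, so winding -2 contributes (-5/9)*(-2)*2*pi*i = (20/9)*pi*i.
Summing the contributions at ζ = 7/8 gives (20/9)*pi*i.

Continued minus principal equals (20/9)*pi*i.


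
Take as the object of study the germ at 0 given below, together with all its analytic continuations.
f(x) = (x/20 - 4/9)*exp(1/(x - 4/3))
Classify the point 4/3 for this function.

The exponent 1/(x - (4/3)) has a pole at 4/3, so exp(1/(x - (4/3))) takes every nonzero value near it: an essential singularity (not a pole of any order).

The point is an essential singularity.


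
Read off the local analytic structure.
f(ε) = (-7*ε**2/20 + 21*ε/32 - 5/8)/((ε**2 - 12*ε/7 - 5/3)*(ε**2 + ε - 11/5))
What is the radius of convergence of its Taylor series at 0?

Denominator factor (ε**2 + ε - 11/5): discriminant 49/5, real irrational roots -1/2 + (7/10)*sqrt(5) and -1/2 - (7/10)*sqrt(5); poles of order 1, moduli -1/2 + (7/10)*sqrt(5) and 1/2 + (7/10)*sqrt(5).
Denominator factor (ε**2 - 12*ε/7 - 5/3): discriminant 1412/147, real irrational roots 6/7 + (1/21)*sqrt(1059) and 6/7 - (1/21)*sqrt(1059); poles of order 1, moduli 6/7 + (1/21)*sqrt(1059) and -6/7 + (1/21)*sqrt(1059).
The radius of convergence is the smallest modulus among the singular points: -6/7 + (1/21)*sqrt(1059).

The radius of convergence is -6/7 + (1/21)*sqrt(1059).


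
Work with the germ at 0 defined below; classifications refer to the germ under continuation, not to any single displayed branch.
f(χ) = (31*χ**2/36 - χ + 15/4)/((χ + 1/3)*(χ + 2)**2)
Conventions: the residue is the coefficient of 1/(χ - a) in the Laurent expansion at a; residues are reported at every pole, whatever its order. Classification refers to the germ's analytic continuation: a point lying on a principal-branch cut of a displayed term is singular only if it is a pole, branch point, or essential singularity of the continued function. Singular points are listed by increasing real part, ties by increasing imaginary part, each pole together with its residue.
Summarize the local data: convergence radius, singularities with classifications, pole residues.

Denominator factor (χ + 2)^2: pole of order 2 at -2, modulus 2.
Denominator factor (χ + 1/3): pole of order 1 at -1/3, modulus 1/3.
The radius of convergence is the smallest modulus among the singular points: 1/3.
At the order-2 pole -2 set g(χ) = (χ - (-2))^2*f(χ) = (31*χ**2/36 - χ + 15/4)/(χ + 1/3).
Order-2 pole: residue = g'(a); g'(-2) = -193/300, so the residue is -193/300.
At the order-1 pole -1/3 set g(χ) = (χ - (-1/3))*f(χ) = (31*χ**2/36 - χ + 15/4)/(χ + 2)**2.
Simple pole: residue = g(a) at a = -1/3, which is 677/450.
List the singular points by increasing real part (a conjugate pair: the negative imaginary part first).

Radius of convergence at 0: 1/3.
At -2: a pole of order 2; residue -193/300.
At -1/3: a pole of order 1; residue 677/450.


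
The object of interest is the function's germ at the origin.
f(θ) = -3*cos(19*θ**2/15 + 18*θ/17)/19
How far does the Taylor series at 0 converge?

The radius of convergence is infinite.

The factor cos(19*θ**2/15 + 18*θ/17) is entire and contributes no finite singular point.
The polynomial part has no poles.
No finite singular points: the Taylor series at 0 converges everywhere.


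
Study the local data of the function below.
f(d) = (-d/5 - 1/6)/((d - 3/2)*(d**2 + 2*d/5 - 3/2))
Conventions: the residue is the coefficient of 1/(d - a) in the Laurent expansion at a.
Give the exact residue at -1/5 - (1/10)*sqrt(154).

The factor d**2 + 2*d/5 - 3/2 splits as (d - a)(d - a') with a = -1/5 - (1/10)*sqrt(154), a' = -1/5 + (1/10)*sqrt(154). At the order-1 pole a set g(d) = (d - a)*f(d) = [(-d/5 - 1/6)/(d - 3/2)] / (d - a').
Simple pole: residue = g(a) at a = -1/5 - (1/10)*sqrt(154), which is 14/81 - (157/12474)*sqrt(154).

The residue is 14/81 - (157/12474)*sqrt(154).


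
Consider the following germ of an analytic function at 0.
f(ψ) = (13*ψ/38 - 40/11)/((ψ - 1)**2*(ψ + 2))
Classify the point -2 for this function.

The point is a pole of order 1.

The denominator factor ψ + 2 vanishes at -2 and appears to the power 1; the numerator there equals -903/209, nonzero, and no other factor vanishes.
Hence a pole whose order is the multiplicity, 1.


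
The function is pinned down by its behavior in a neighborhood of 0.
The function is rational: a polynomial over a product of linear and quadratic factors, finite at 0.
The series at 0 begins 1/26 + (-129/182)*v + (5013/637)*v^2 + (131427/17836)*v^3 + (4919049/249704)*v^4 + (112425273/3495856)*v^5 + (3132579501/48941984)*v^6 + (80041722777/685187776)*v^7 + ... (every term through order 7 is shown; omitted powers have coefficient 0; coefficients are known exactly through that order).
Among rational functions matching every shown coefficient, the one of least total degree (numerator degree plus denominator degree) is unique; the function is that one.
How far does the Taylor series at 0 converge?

No rational of total degree below 4 reproduces all 8 coefficients; solving the [2/2] Pade equations on them gives f(v) = (-40*v**2/7 + v/2 - 1/39)/(v**2 + 5*v/7 - 2/3), whose expansion matches every shown term.
Denominator factor (v**2 + 5*v/7 - 2/3): discriminant 467/147, real irrational roots -5/14 + (1/42)*sqrt(1401) and -5/14 - (1/42)*sqrt(1401); poles of order 1, moduli -5/14 + (1/42)*sqrt(1401) and 5/14 + (1/42)*sqrt(1401).
The radius of convergence is the smallest modulus among the singular points: -5/14 + (1/42)*sqrt(1401).

The radius of convergence is -5/14 + (1/42)*sqrt(1401).


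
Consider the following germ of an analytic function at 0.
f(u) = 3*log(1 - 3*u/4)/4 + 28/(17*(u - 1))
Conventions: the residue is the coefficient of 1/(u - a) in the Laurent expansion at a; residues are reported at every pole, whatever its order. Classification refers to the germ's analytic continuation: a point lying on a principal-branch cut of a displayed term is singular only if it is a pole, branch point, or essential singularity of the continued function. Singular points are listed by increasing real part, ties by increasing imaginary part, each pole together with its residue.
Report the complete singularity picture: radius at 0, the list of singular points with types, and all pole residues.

Radius of convergence at 0: 1.
At 1: a pole of order 1; residue 28/17.
At 4/3: a logarithmic branch point.

Denominator factor (u - 1): pole of order 1 at 1, modulus 1.
Branch term (3/4)*log(1 - u/(4/3)): its argument vanishes at u = 4/3, a logarithmic branch point, modulus 4/3.
The radius of convergence is the smallest modulus among the singular points: 1.
The branch term is analytic at 1 and contributes nothing to the residue; only the rational part matters.
At the order-1 pole 1 set g(u) = (u - (1))*(rational part) = 28/17.
Simple pole: residue = g(a) at a = 1, which is 28/17.
List the singular points by increasing real part (a conjugate pair: the negative imaginary part first).


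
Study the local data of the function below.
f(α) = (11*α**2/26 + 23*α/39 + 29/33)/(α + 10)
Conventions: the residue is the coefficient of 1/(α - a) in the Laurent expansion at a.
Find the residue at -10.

At the order-1 pole -10 set g(α) = (α - (-10))*f(α) = 11*α**2/26 + 23*α/39 + 29/33.
Simple pole: residue = g(a) at a = -10, which is 15997/429.

The residue is 15997/429.


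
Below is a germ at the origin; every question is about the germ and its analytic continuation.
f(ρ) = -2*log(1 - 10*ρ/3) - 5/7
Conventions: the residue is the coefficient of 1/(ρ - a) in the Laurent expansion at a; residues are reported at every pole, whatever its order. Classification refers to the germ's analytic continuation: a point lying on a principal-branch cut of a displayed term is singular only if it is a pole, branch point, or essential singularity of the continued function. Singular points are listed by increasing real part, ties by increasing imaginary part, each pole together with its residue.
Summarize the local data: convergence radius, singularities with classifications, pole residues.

Branch term (-2)*log(1 - ρ/(3/10)): its argument vanishes at ρ = 3/10, a logarithmic branch point, modulus 3/10.
The radius of convergence is the smallest modulus among the singular points: 3/10.

Radius of convergence at 0: 3/10.
At 3/10: a logarithmic branch point.


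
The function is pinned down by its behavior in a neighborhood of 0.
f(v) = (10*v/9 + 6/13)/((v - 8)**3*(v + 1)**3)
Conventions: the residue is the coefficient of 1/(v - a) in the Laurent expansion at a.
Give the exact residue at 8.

The residue is 1018/2302911.

At the order-3 pole 8 set g(v) = (v - (8))^3*f(v) = (10*v/9 + 6/13)/(v + 1)**3.
Order-3 pole: residue = g''(a)/2; g''(8) = 2036/2302911, so the residue is 1018/2302911.


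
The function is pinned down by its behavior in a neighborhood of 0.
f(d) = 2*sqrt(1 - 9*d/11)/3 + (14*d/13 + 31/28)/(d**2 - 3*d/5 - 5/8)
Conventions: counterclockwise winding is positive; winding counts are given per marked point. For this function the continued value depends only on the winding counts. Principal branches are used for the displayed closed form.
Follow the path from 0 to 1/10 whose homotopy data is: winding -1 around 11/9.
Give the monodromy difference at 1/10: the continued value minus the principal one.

The rational part is single-valued and drops out of the difference; each branch term changes only by its own monodromy.
(2/3)*sqrt(1 - d/(11/9)): winding -1 is odd, the square root flips sign, contributing -2*(2/3)*sqrt(1 - (1/10)/(11/9)) = -2*(2/3)*sqrt(101/110) = -(2/165)*sqrt(11110).
Summing the contributions at d = 1/10 gives -(2/165)*sqrt(11110).

Continued minus principal equals -(2/165)*sqrt(11110).


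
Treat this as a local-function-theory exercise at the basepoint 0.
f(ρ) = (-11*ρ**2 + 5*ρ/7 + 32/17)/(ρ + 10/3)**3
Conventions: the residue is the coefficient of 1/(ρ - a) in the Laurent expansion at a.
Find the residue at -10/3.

At the order-3 pole -10/3 set g(ρ) = (ρ - (-10/3))^3*f(ρ) = -11*ρ**2 + 5*ρ/7 + 32/17.
Order-3 pole: residue = g''(a)/2; g''(-10/3) = -22, so the residue is -11.

The residue is -11.


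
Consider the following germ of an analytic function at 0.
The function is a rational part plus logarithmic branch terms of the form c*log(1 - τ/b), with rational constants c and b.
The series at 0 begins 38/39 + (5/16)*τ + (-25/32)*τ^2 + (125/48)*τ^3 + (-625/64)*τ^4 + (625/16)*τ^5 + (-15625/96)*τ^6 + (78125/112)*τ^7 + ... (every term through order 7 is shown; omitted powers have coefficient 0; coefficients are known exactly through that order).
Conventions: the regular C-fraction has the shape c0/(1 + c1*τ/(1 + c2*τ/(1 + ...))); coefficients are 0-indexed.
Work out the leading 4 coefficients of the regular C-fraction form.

The regular C-fraction coefficients are [38/39, -195/608, 1715/608, 760/1029].

Taylor coefficients (read off): a_0 = 38/39, a_1 = 5/16, a_2 = -25/32, a_3 = 125/48.
c0 = a_0 = 38/39. Peel one level at a time: if S = 1 + c*τ/S' with S'(0) = 1, then c is the τ-coefficient of S and S' = c*τ/(S - 1).
S_1 = c0/f = 1 + (-195/608)*τ + (334425/369664)*τ^2 + ...; c1 = -195/608.
S_2 = c1*τ/(S_1 - 1) = 1 + (1715/608)*τ + (-25/12)*τ^2 + ...; c2 = 1715/608.
S_3 = c2*τ/(S_2 - 1) = 1 + (760/1029)*τ + ...; c3 = 760/1029.


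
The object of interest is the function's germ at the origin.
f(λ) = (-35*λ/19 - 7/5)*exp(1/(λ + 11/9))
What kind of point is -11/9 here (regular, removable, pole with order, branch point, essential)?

The point is an essential singularity.

The exponent 1/(λ - (-11/9)) has a pole at -11/9, so exp(1/(λ - (-11/9))) takes every nonzero value near it: an essential singularity (not a pole of any order).


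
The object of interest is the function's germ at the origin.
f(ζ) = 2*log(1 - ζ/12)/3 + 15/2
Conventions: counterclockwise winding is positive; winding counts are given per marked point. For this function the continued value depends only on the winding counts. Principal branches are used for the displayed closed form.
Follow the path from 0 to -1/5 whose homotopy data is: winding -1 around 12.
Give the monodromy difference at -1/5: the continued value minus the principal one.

The rational part is single-valued and drops out of the difference; each branch term changes only by its own monodromy.
(2/3)*log(1 - ζ/(12)): each positive loop around 12 adds 2*pi*i to the log, so winding -1 contributes (2/3)*(-1)*2*pi*i = -(4/3)*pi*i.
Summing the contributions at ζ = -1/5 gives -(4/3)*pi*i.

Continued minus principal equals -(4/3)*pi*i.


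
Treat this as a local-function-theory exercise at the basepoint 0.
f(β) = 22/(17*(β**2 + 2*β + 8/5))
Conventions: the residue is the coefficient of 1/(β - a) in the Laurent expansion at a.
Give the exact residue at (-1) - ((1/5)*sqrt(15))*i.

The residue is ((11/51)*sqrt(15))*i.

The factor β**2 + 2*β + 8/5 splits as (β - a)(β - a') with a = (-1) - ((1/5)*sqrt(15))*i, a' = (-1) + ((1/5)*sqrt(15))*i. At the order-1 pole a set g(β) = (β - a)*f(β) = [22/17] / (β - a').
Simple pole: residue = g(a) at a = (-1) - ((1/5)*sqrt(15))*i, which is ((11/51)*sqrt(15))*i.


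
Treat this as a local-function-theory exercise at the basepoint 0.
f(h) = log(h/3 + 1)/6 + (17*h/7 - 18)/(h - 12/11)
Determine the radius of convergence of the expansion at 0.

Denominator factor (h - 12/11): pole of order 1 at 12/11, modulus 12/11.
Branch term (1/6)*log(1 - h/(-3)): its argument vanishes at h = -3, a logarithmic branch point, modulus 3.
The radius of convergence is the smallest modulus among the singular points: 12/11.

The radius of convergence is 12/11.


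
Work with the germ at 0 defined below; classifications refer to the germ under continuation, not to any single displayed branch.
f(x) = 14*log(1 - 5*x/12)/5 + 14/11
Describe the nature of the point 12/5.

The term (14/5)*log(1 - x/(12/5)) has argument 1 - 12/5/(12/5) = 0 at 12/5: a logarithmic (infinitely-sheeted) branch point; the remaining terms are analytic or single-valued there.

The point is a logarithmic branch point.


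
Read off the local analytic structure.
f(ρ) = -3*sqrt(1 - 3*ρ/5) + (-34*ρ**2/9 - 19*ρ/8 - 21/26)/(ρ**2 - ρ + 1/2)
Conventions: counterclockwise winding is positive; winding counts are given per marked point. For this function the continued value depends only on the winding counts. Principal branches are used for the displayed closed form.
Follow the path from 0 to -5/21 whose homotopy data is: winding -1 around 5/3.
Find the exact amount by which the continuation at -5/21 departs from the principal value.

Continued minus principal equals (12/7)*sqrt(14).

The rational part is single-valued and drops out of the difference; each branch term changes only by its own monodromy.
(-3)*sqrt(1 - ρ/(5/3)): winding -1 is odd, the square root flips sign, contributing -2*(-3)*sqrt(1 - (-5/21)/(5/3)) = -2*(-3)*sqrt(8/7) = (12/7)*sqrt(14).
Summing the contributions at ρ = -5/21 gives (12/7)*sqrt(14).


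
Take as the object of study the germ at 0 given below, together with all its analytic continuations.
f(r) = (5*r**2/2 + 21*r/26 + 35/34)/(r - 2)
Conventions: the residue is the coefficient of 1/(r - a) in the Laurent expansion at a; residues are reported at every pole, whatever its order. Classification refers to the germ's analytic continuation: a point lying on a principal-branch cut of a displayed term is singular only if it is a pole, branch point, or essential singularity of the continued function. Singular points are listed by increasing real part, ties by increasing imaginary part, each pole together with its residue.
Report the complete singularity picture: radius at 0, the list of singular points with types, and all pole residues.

Denominator factor (r - 2): pole of order 1 at 2, modulus 2.
The radius of convergence is the smallest modulus among the singular points: 2.
At the order-1 pole 2 set g(r) = (r - (2))*f(r) = 5*r**2/2 + 21*r/26 + 35/34.
Simple pole: residue = g(a) at a = 2, which is 5589/442.

Radius of convergence at 0: 2.
At 2: a pole of order 1; residue 5589/442.


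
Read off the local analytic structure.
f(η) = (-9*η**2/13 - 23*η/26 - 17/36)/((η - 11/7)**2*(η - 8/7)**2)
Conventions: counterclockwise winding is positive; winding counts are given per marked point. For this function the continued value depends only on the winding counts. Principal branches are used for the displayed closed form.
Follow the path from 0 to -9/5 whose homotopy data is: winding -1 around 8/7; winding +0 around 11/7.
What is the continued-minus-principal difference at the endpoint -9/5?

Continued minus principal equals 0.

The function is rational, hence single-valued: continuing it around any pole returns the same value, so the difference is 0.


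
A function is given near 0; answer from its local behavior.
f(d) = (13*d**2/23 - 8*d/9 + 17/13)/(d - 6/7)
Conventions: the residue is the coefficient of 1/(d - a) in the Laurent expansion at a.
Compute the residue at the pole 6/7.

The residue is 42241/43953.

At the order-1 pole 6/7 set g(d) = (d - (6/7))*f(d) = 13*d**2/23 - 8*d/9 + 17/13.
Simple pole: residue = g(a) at a = 6/7, which is 42241/43953.


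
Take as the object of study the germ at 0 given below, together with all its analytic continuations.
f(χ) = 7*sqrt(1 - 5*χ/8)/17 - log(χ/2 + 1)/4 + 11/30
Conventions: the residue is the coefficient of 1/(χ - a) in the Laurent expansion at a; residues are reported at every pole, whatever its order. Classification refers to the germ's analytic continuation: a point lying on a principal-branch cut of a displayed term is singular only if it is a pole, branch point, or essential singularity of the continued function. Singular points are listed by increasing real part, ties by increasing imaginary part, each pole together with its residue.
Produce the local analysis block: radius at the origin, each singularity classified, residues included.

Radius of convergence at 0: 8/5.
At -2: a logarithmic branch point.
At 8/5: an algebraic (square-root) branch point.

Branch term (-1/4)*log(1 - χ/(-2)): its argument vanishes at χ = -2, a logarithmic branch point, modulus 2.
Branch term (7/17)*sqrt(1 - χ/(8/5)): its argument vanishes at χ = 8/5, a square-root branch point, modulus 8/5.
The radius of convergence is the smallest modulus among the singular points: 8/5.
List the singular points by increasing real part (a conjugate pair: the negative imaginary part first).


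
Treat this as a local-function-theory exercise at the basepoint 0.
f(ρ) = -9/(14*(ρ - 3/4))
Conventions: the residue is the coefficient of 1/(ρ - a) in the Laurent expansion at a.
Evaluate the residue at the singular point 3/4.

At the order-1 pole 3/4 set g(ρ) = (ρ - (3/4))*f(ρ) = -9/14.
Simple pole: residue = g(a) at a = 3/4, which is -9/14.

The residue is -9/14.


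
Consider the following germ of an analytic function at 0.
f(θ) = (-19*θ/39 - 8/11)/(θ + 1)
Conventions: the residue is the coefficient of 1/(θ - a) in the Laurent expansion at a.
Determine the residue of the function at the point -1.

At the order-1 pole -1 set g(θ) = (θ - (-1))*f(θ) = -19*θ/39 - 8/11.
Simple pole: residue = g(a) at a = -1, which is -103/429.

The residue is -103/429.


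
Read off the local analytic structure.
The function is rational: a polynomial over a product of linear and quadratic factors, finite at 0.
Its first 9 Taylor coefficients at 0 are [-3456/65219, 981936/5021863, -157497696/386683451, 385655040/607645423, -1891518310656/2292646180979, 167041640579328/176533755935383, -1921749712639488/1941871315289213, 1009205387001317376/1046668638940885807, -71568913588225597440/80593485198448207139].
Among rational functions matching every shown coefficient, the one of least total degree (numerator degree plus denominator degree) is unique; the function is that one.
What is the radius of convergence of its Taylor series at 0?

The radius of convergence is 7/4.

No rational of total degree below 7 reproduces all 9 coefficients; solving the [1/6] Pade equations on them gives f(γ) = (19*γ/32 - 7/4)/((γ + 7/4)**3*(γ + 11/6)**3), whose expansion matches every shown term.
Denominator factor (γ + 11/6)^3: pole of order 3 at -11/6, modulus 11/6.
Denominator factor (γ + 7/4)^3: pole of order 3 at -7/4, modulus 7/4.
The radius of convergence is the smallest modulus among the singular points: 7/4.


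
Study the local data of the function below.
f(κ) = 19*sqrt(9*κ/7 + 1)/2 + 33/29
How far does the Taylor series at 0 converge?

Branch term (19/2)*sqrt(1 - κ/(-7/9)): its argument vanishes at κ = -7/9, a square-root branch point, modulus 7/9.
The radius of convergence is the smallest modulus among the singular points: 7/9.

The radius of convergence is 7/9.


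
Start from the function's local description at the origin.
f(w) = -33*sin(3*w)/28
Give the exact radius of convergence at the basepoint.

The factor -sin(3*w) is entire and contributes no finite singular point.
The polynomial part has no poles.
No finite singular points: the Taylor series at 0 converges everywhere.

The radius of convergence is infinite.


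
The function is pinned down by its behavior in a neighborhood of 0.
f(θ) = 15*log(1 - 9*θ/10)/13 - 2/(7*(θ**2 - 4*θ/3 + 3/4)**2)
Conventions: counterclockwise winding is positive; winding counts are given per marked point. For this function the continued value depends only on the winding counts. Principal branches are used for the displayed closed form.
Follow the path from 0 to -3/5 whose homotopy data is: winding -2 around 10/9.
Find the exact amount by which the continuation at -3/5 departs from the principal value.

Continued minus principal equals -(60/13)*pi*i.

The rational part is single-valued and drops out of the difference; each branch term changes only by its own monodromy.
(15/13)*log(1 - θ/(10/9)): each positive loop around 10/9 adds 2*pi*i to the log, so winding -2 contributes (15/13)*(-2)*2*pi*i = -(60/13)*pi*i.
Summing the contributions at θ = -3/5 gives -(60/13)*pi*i.


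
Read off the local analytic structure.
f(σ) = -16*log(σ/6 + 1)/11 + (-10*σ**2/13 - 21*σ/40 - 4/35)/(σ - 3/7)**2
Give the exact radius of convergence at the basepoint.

Denominator factor (σ - 3/7)^2: pole of order 2 at 3/7, modulus 3/7.
Branch term (-16/11)*log(1 - σ/(-6)): its argument vanishes at σ = -6, a logarithmic branch point, modulus 6.
The radius of convergence is the smallest modulus among the singular points: 3/7.

The radius of convergence is 3/7.


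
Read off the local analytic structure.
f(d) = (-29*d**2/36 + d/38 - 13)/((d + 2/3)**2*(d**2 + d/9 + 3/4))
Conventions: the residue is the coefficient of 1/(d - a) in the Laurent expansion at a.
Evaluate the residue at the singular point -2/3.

At the order-2 pole -2/3 set g(d) = (d - (-2/3))^2*f(d) = (-29*d**2/36 + d/38 - 13)/(d**2 + d/9 + 3/4).
Order-2 pole: residue = g'(a); g'(-2/3) = -304522/25289, so the residue is -304522/25289.

The residue is -304522/25289.


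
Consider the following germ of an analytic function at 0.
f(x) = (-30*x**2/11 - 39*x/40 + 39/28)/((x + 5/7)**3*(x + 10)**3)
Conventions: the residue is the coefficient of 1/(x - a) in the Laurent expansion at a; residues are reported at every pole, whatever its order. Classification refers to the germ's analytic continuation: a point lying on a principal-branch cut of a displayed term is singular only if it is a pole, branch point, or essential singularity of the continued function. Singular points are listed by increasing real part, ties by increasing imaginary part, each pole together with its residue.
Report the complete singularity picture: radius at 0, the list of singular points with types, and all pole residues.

Radius of convergence at 0: 5/7.
At -10: a pole of order 3; residue 41996577/9282325000.
At -5/7: a pole of order 3; residue -41996577/9282325000.

Denominator factor (x + 10)^3: pole of order 3 at -10, modulus 10.
Denominator factor (x + 5/7)^3: pole of order 3 at -5/7, modulus 5/7.
The radius of convergence is the smallest modulus among the singular points: 5/7.
At the order-3 pole -10 set g(x) = (x - (-10))^3*f(x) = (-30*x**2/11 - 39*x/40 + 39/28)/(x + 5/7)**3.
Order-3 pole: residue = g''(a)/2; g''(-10) = 41996577/4641162500, so the residue is 41996577/9282325000.
At the order-3 pole -5/7 set g(x) = (x - (-5/7))^3*f(x) = (-30*x**2/11 - 39*x/40 + 39/28)/(x + 10)**3.
Order-3 pole: residue = g''(a)/2; g''(-5/7) = -41996577/4641162500, so the residue is -41996577/9282325000.
List the singular points by increasing real part (a conjugate pair: the negative imaginary part first).


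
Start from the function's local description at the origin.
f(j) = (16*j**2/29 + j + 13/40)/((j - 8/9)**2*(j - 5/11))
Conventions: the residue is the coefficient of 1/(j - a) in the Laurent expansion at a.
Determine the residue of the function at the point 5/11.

At the order-1 pole 5/11 set g(j) = (j - (5/11))*f(j) = (16*j**2/29 + j + 13/40)/(j - 8/9)**2.
Simple pole: residue = g(a) at a = 5/11, which is 10158777/2144840.

The residue is 10158777/2144840.


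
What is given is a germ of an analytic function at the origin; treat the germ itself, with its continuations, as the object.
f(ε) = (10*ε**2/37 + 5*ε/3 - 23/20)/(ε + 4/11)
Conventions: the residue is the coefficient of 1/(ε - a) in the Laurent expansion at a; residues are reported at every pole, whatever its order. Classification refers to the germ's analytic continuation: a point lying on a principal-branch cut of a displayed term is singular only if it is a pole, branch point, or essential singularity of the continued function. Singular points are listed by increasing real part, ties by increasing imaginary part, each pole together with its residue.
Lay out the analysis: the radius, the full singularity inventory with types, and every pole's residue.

Denominator factor (ε + 4/11): pole of order 1 at -4/11, modulus 4/11.
The radius of convergence is the smallest modulus among the singular points: 4/11.
At the order-1 pole -4/11 set g(ε) = (ε - (-4/11))*f(ε) = 10*ε**2/37 + 5*ε/3 - 23/20.
Simple pole: residue = g(a) at a = -4/11, which is -462113/268620.

Radius of convergence at 0: 4/11.
At -4/11: a pole of order 1; residue -462113/268620.


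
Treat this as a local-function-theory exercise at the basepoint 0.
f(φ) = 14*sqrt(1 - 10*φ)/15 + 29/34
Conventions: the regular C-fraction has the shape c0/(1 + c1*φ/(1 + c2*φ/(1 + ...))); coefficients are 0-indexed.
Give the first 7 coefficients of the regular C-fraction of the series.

The regular C-fraction coefficients are [911/510, 2380/911, -9315/1822, -4555/3726, -14075/3726, -1863/1126, -3767/1126].

Taylor coefficients (expand at 0): a_0 = 911/510, a_1 = -14/3, a_2 = -35/3, a_3 = -175/3, a_4 = -4375/12, a_5 = -30625/12, a_6 = -153125/8.
c0 = a_0 = 911/510. Peel one level at a time: if S = 1 + c*φ/S' with S'(0) = 1, then c is the φ-coefficient of S and S' = c*φ/(S - 1).
S_1 = c0/f = 1 + (2380/911)*φ + (11084850/829921)*φ^2 + ...; c1 = 2380/911.
S_2 = c1*φ/(S_1 - 1) = 1 + (-9315/1822)*φ + (-25/4)*φ^2 + ...; c2 = -9315/1822.
S_3 = c2*φ/(S_2 - 1) = 1 + (-4555/3726)*φ + (-64111625/13883076)*φ^2 + ...; c3 = -4555/3726.
S_4 = c3*φ/(S_3 - 1) = 1 + (-14075/3726)*φ + (-25/4)*φ^2 + ...; c4 = -14075/3726.
S_5 = c4*φ/(S_4 - 1) = 1 + (-1863/1126)*φ + (-7017921/1267876)*φ^2 + ...; c5 = -1863/1126.
S_6 = c5*φ/(S_5 - 1) = 1 + (-3767/1126)*φ + ...; c6 = -3767/1126.
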